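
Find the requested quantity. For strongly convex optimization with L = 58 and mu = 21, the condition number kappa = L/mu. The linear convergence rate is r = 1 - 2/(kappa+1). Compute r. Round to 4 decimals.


Step 1: Compute the condition number.
kappa = L/mu = 58/21 = 2.7619
Step 2: Compute the convergence rate.
r = 1 - 2/(kappa + 1) = 1 - 2*mu/(L + mu) = (L - mu)/(L + mu) = 37/79 = 0.4684


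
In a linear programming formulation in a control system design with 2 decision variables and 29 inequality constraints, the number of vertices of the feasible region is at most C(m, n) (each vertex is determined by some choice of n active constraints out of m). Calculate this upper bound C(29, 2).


Each vertex corresponds to some choice of n active constraints out of m, so the number of vertices is at most C(m, n) = m! / (n!(m-n)!).
m = 29, n = 2
Numerator: 29 * 28
Denominator: 2! = 2
C(29, 2) = 406


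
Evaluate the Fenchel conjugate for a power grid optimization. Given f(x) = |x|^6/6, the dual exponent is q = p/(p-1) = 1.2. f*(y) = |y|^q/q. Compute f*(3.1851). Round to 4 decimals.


The conjugate exponent q satisfies 1/p + 1/q = 1.
p = 6, so q = 6/(6 - 1) = 1.2
|y|^q = 3.1851^1.2 = 4.0156
f*(3.1851) = 4.0156 / 1.2 = 3.3463


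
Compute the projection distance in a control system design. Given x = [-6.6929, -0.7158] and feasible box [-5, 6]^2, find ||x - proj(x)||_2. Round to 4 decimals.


Project each component onto [-5, 6].
clip(-6.6929) = -5.0, clip(-0.7158) = -0.7158
Projection = [-5.0, -0.7158]
Squared diffs: [2.8659, 0.0]
Distance = sqrt(2.8659) = 1.6929


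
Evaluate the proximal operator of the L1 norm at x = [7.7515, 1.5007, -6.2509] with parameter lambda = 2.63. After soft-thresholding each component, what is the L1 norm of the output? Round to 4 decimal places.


Soft-thresholding with lambda = 2.63:
prox(7.7515) = sign(7.7515)*max(|7.7515| - 2.63, 0) = 5.1215
prox(1.5007) = sign(1.5007)*max(|1.5007| - 2.63, 0) = 0.0
prox(-6.2509) = sign(-6.2509)*max(|-6.2509| - 2.63, 0) = -3.6209
prox(x) = [5.1215, 0.0, -3.6209]
||prox(x)||_1 = 5.1215 + 0.0 + 3.6209 = 8.7424


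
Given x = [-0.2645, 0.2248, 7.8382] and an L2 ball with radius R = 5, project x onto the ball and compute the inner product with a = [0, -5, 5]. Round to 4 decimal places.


Step 1: Compute ||x|| (intermediates to 6 decimals).
||x|| = sqrt((-0.2645)^2 + 0.2248^2 + 7.8382^2) = 7.845883
Step 2: Project.
Since ||x|| > R, scale = R/||x|| = 5/7.845883 = 0.637277, proj(x) = scale * x
proj(x) = [-0.16856, 0.14326, 4.995105]
Step 3: Dot product.
a^T * proj(x) = 0*(-0.16856) - 5*0.14326 + 5*4.995105 = 24.2592


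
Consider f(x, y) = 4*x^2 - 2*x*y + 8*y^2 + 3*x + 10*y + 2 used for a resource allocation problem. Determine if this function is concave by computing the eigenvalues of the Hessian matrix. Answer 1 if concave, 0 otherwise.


The Hessian of f(x,y) = 4*x^2 - 2*x*y + 8*y^2 + 3*x + 10*y + 2 is:
H = [[8, -2], [-2, 16]]
Trace = 8 + 16 = 24
Determinant = 8*16 - (-2)^2 = 124
Discriminant = (24)^2 - 4*124 = 80.0
Eigenvalues: lambda_1 = 7.5279, lambda_2 = 16.4721
The function is not concave.

0


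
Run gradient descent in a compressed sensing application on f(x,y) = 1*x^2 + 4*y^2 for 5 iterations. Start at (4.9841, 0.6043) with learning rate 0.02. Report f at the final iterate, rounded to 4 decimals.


Gradient descent on f(x,y) = 1*x^2 + 4*y^2.
Starting point: (4.9841, 0.6043), alpha = 0.02
Step 1: grad_x = 2*1*4.9841 = 9.9682, grad_y = 2*4*0.6043 = 4.8344
  x_1 = 4.9841 - 0.02*9.9682 = 4.7847
  y_1 = 0.6043 - 0.02*4.8344 = 0.5076
Step 2: grad_x = 2*1*4.7847 = 9.5695, grad_y = 2*4*0.5076 = 4.0609
  x_2 = 4.7847 - 0.02*9.5695 = 4.5933
  y_2 = 0.5076 - 0.02*4.0609 = 0.4264
Step 3: grad_x = 2*1*4.5933 = 9.1867, grad_y = 2*4*0.4264 = 3.4112
  x_3 = 4.5933 - 0.02*9.1867 = 4.4096
  y_3 = 0.4264 - 0.02*3.4112 = 0.3582
Step 4: grad_x = 2*1*4.4096 = 8.8192, grad_y = 2*4*0.3582 = 2.8654
  x_4 = 4.4096 - 0.02*8.8192 = 4.2332
  y_4 = 0.3582 - 0.02*2.8654 = 0.3009
Step 5: grad_x = 2*1*4.2332 = 8.4665, grad_y = 2*4*0.3009 = 2.4069
  x_5 = 4.2332 - 0.02*8.4665 = 4.0639
  y_5 = 0.3009 - 0.02*2.4069 = 0.2527
f(4.0639, 0.2527) = 1*4.0639^2 + 4*0.2527^2 = 16.7708


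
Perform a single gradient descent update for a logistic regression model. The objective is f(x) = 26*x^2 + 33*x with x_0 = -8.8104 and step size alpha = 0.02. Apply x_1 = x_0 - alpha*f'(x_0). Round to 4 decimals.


We compute the gradient at x_0 and apply the update.
f'(x) = 52*x + 33
f'(-8.8104) = 52*-8.8104 + 33 = -425.1408
x_1 = -8.8104 - 0.02*-425.1408 = -0.3076


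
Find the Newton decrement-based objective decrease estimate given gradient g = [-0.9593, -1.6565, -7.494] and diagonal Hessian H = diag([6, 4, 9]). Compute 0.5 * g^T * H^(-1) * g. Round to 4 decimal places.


Step 1: H is diagonal, so H^(-1) * g = [-0.1599, -0.4141, -0.8327].
Step 2: g^T H^(-1) g = sum_i g_i^2 / H_ii
  = (-0.9593)^2/6 + (-1.6565)^2/4 + (-7.494)^2/9
  = 0.1534 + 0.686 + 6.24 = 7.0794
Step 3: Objective decrease = 0.5 * g^T H^(-1) g = 3.5397


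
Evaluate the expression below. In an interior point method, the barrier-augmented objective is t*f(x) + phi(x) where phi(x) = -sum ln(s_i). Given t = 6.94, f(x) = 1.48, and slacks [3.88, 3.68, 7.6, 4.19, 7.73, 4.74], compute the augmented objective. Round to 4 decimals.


Step 1: Compute log-barrier.
ln values: [1.3558, 1.3029, 2.0281, 1.4327, 2.0451, 1.556]
phi = -(1.3558 + 1.3029 + 2.0281 + 1.4327 + 2.0451 + 1.556) = -9.7207
Step 2: Compute augmented objective.
t*f(x) = 6.94*1.48 = 10.2712
Total = 10.2712 - 9.7207 = 0.5505


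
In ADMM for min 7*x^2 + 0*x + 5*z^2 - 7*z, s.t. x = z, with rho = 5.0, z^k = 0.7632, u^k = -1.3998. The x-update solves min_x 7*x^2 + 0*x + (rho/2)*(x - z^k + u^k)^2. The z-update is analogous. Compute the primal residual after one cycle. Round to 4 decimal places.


ADMM iteration with rho = 5.0, z^k = 0.7632, u^k = -1.3998
Step 1: x-update.
Minimize 7*x^2 + 0*x + (5.0/2)*(x - 0.7632 - 1.3998)^2
FOC: (2*7 + 5.0)*x = 0 + 5.0*(0.7632 + 1.3998)
x^{k+1} = 0.5692
Step 2: z-update.
Minimize 5*z^2 - 7*z + (5.0/2)*(0.5692 - z - 1.3998)^2
FOC: (2*5 + 5.0)*z = 7 + 5.0*(0.5692 - 1.3998)
z^{k+1} = 0.1898
Step 3: u-update.
u^{k+1} = -1.3998 + 0.5692 - 0.1898 = -1.0204
Step 4: Primal residual = |0.5692 - 0.1898| = 0.3794


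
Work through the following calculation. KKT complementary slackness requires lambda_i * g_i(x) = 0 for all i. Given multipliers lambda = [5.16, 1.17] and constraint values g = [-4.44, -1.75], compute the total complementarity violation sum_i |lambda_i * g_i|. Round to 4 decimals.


KKT complementary slackness check:
lambda_1 * g_1 = 5.16 * -4.44 = -22.9104
lambda_2 * g_2 = 1.17 * -1.75 = -2.0475
Total violation = 22.9104 + 2.0475 = 24.9579


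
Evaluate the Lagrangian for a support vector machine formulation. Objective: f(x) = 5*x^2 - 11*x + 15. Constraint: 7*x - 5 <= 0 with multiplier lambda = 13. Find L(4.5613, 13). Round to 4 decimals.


Step 1: Evaluate f(x).
f(4.5613) = 5*4.5613^2 - 11*4.5613 + 15 = 68.853
Step 2: Evaluate g(x).
g(4.5613) = 7*4.5613 - 5 = 26.9291
Step 3: Compute Lagrangian.
L = 68.853 + 13*26.9291 = 418.9313


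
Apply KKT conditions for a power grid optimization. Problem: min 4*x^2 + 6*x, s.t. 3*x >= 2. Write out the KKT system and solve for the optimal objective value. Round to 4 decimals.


Step 1: Try lambda = 0 (constraint inactive).
x_unc = -6/(2*4) = -0.75
Check: 3*-0.75 = -2.25 < 2 -- violated!
Step 2: Constraint must be active: 3*x = 2
x* = 2/3 = 0.6667 (rounded; the exact value 2/3 is used below)
lambda = (2*4*(2/3) + 6)/3 = 3.7778
Step 3: Compute optimal value.
f(x*) = 4*(2/3)^2 + 6*(2/3) = 5.7778


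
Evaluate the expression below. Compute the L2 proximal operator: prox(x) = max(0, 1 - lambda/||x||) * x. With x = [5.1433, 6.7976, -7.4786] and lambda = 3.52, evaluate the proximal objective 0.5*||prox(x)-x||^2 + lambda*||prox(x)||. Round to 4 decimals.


Step 1: Compute ||x||.
||x|| = 11.3398
Step 2: Compute scaling factor.
scale = max(0, 1 - 3.52/11.3398) = 0.6896
Step 3: prox(x) = [3.5468, 4.6875, -5.1572]
||prox(x)|| = 7.8198
Step 4: Proximal objective.
0.5*||prox-x||^2 = 6.1952
lambda*||prox|| = 27.5257
Total = 33.7208


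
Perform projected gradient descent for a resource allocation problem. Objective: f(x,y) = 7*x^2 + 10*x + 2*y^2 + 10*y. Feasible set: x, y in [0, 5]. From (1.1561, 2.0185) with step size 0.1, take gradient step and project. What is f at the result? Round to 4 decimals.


Step 1: Compute gradient at (1.1561, 2.0185).
grad_x = 2*7*1.1561 + 10 = 26.1854
grad_y = 2*2*2.0185 + 10 = 18.074
Step 2: Gradient step.
x_raw = 1.1561 - 0.1*26.1854 = -1.4624
y_raw = 2.0185 - 0.1*18.074 = 0.2111
Step 3: Project onto [0, 5].
x_proj = clip(-1.4624) = 0.0
y_proj = clip(0.2111) = 0.2111
Step 4: Evaluate f.
f(0.0, 0.2111) = 2.2001


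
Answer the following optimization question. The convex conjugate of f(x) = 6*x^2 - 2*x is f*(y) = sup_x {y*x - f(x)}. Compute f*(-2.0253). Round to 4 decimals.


f*(y) = sup_x {y*x - a*x^2 - b*x} = sup_x {(y-b)*x - a*x^2}
FOC: (y - b) - 2a*x = 0 => x* = (y - b)/(2a)
x* = (-2.0253 + 2)/(2*6) = -0.0021
f*(-2.0253) = (y-b)^2/(4a) = (-2.0253 + 2)^2/(4*6)
= 0.0006/24 = 0.0


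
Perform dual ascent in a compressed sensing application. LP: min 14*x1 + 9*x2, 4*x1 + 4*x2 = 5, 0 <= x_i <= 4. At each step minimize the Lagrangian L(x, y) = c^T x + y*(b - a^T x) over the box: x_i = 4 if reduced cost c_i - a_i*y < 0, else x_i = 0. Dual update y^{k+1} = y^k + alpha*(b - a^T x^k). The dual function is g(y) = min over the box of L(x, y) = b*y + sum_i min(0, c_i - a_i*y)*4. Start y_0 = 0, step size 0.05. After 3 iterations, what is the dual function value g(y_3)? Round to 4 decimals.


Dual ascent for LP: min 14*x1 + 9*x2, 4*x1 + 4*x2 = 5, 0 <= x_i <= 4
Step 1: y^k = 0.0, reduced costs: (14.0, 9.0)
  x^k = (0.0, 0.0), subgradient = b - a^T x = 5.0
  y^{k+1} = 0.0 + 0.05*5.0 = 0.25
Step 2: y^k = 0.25, reduced costs: (13.0, 8.0)
  x^k = (0.0, 0.0), subgradient = b - a^T x = 5.0
  y^{k+1} = 0.25 + 0.05*5.0 = 0.5
Step 3: y^k = 0.5, reduced costs: (12.0, 7.0)
  x^k = (0.0, 0.0), subgradient = b - a^T x = 5.0
  y^{k+1} = 0.5 + 0.05*5.0 = 0.75
Dual objective at y_3 = 0.75: reduced costs (11.0, 6.0), box minimizer x = (0.0, 0.0)
g(y_3) = b*y + (c1 - a1*y)*x1 + (c2 - a2*y)*x2 = 5*0.75 + 11.0*0.0 + 6.0*0.0 = 3.75 + 0.0 + 0.0 = 3.75


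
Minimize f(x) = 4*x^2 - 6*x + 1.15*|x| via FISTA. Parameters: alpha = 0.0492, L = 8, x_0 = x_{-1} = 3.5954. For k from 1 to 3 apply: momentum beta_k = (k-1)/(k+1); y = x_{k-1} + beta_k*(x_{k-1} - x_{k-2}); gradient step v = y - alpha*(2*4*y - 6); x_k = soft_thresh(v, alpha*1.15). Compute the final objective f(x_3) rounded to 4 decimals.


FISTA on f(x) = 4*x^2 - 6*x + 1.15*|x|
L = 8, alpha = 0.0492
Iteration 1: beta = 0.0, y = 3.5954 + 0.0*(3.5954 - 3.5954) = 3.5954
  grad(y) = 22.7632, v = y - alpha*grad = 2.4755
  prox(v) = soft_thresh(2.4755, 0.0566) = 2.4189
Iteration 2: beta = 0.3333, y = 2.4189 + 0.3333*(2.4189 - 3.5954) = 2.0267
  grad(y) = 10.2136, v = y - alpha*grad = 1.5242
  prox(v) = soft_thresh(1.5242, 0.0566) = 1.4676
Iteration 3: beta = 0.5, y = 1.4676 + 0.5*(1.4676 - 2.4189) = 0.992
  grad(y) = 1.9358, v = y - alpha*grad = 0.8967
  prox(v) = soft_thresh(0.8967, 0.0566) = 0.8402
f(x_3) = 4*0.8402^2 - 6*0.8402 + 1.15*|0.8402| = -1.2513


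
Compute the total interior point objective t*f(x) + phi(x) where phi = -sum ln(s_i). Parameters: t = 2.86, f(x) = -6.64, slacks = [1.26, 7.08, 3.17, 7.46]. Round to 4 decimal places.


Step 1: Compute log-barrier.
ln values: [0.2311, 1.9573, 1.1537, 2.0096]
phi = -(0.2311 + 1.9573 + 1.1537 + 2.0096) = -5.3517
Step 2: Compute augmented objective.
t*f(x) = 2.86*-6.64 = -18.9904
Total = -18.9904 - 5.3517 = -24.3421


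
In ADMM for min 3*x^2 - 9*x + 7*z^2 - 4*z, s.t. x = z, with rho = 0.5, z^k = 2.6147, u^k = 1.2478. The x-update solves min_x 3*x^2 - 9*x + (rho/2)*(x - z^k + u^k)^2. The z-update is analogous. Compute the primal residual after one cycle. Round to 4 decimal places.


ADMM iteration with rho = 0.5, z^k = 2.6147, u^k = 1.2478
Step 1: x-update.
Minimize 3*x^2 - 9*x + (0.5/2)*(x - 2.6147 + 1.2478)^2
FOC: (2*3 + 0.5)*x = 9 + 0.5*(2.6147 - 1.2478)
x^{k+1} = 1.4898
Step 2: z-update.
Minimize 7*z^2 - 4*z + (0.5/2)*(1.4898 - z + 1.2478)^2
FOC: (2*7 + 0.5)*z = 4 + 0.5*(1.4898 + 1.2478)
z^{k+1} = 0.3703
Step 3: u-update.
u^{k+1} = 1.2478 + 1.4898 - 0.3703 = 2.3673
Step 4: Primal residual = |1.4898 - 0.3703| = 1.1195


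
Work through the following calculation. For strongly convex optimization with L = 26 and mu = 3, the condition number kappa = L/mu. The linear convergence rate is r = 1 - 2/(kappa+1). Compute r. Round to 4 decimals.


Step 1: Compute the condition number.
kappa = L/mu = 26/3 = 8.6667
Step 2: Compute the convergence rate.
r = 1 - 2/(kappa + 1) = 1 - 2*mu/(L + mu) = (L - mu)/(L + mu) = 23/29 = 0.7931


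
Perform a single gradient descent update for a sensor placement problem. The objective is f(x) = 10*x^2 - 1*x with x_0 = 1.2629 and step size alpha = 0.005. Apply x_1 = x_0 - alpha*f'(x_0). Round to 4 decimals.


We compute the gradient at x_0 and apply the update.
f'(x) = 20*x - 1
f'(1.2629) = 20*1.2629 - 1 = 24.258
x_1 = 1.2629 - 0.005*24.258 = 1.1416


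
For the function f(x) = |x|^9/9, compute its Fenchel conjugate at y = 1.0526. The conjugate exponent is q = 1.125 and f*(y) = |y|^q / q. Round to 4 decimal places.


The conjugate exponent q satisfies 1/p + 1/q = 1.
p = 9, so q = 9/(9 - 1) = 1.125
|y|^q = 1.0526^1.125 = 1.0594
f*(1.0526) = 1.0594 / 1.125 = 0.9417


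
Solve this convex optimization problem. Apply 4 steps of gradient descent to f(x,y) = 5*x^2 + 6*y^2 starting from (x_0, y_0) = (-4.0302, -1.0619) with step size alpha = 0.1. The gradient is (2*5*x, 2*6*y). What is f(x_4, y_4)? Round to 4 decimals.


Gradient descent on f(x,y) = 5*x^2 + 6*y^2.
Starting point: (-4.0302, -1.0619), alpha = 0.1
Step 1: grad_x = 2*5*-4.0302 = -40.302, grad_y = 2*6*-1.0619 = -12.7428
  x_1 = -4.0302 - 0.1*-40.302 = 0.0
  y_1 = -1.0619 - 0.1*-12.7428 = 0.2124
Step 2: grad_x = 2*5*0.0 = 0.0, grad_y = 2*6*0.2124 = 2.5486
  x_2 = 0.0 - 0.1*0.0 = 0.0
  y_2 = 0.2124 - 0.1*2.5486 = -0.0425
Step 3: grad_x = 2*5*0.0 = 0.0, grad_y = 2*6*-0.0425 = -0.5097
  x_3 = 0.0 - 0.1*0.0 = 0.0
  y_3 = -0.0425 - 0.1*-0.5097 = 0.0085
Step 4: grad_x = 2*5*0.0 = 0.0, grad_y = 2*6*0.0085 = 0.1019
  x_4 = 0.0 - 0.1*0.0 = 0.0
  y_4 = 0.0085 - 0.1*0.1019 = -0.0017
f(0.0, -0.0017) = 5*0.0^2 + 6*(-0.0017)^2 = 0.0


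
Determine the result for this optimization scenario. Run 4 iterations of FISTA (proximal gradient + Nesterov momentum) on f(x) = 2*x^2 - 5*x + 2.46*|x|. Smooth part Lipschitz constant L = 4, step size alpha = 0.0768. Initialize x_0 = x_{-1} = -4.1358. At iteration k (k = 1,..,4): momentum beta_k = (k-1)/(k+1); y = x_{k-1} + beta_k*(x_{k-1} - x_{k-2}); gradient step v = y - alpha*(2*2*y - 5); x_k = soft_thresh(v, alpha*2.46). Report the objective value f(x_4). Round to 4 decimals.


FISTA on f(x) = 2*x^2 - 5*x + 2.46*|x|
L = 4, alpha = 0.0768
Iteration 1: beta = 0.0, y = -4.1358 + 0.0*(-4.1358 + 4.1358) = -4.1358
  grad(y) = -21.5432, v = y - alpha*grad = -2.4813
  prox(v) = soft_thresh(-2.4813, 0.1889) = -2.2924
Iteration 2: beta = 0.3333, y = -2.2924 + 0.3333*(-2.2924 + 4.1358) = -1.6779
  grad(y) = -11.7115, v = y - alpha*grad = -0.7784
  prox(v) = soft_thresh(-0.7784, 0.1889) = -0.5895
Iteration 3: beta = 0.5, y = -0.5895 + 0.5*(-0.5895 + 2.2924) = 0.2619
  grad(y) = -3.9523, v = y - alpha*grad = 0.5655
  prox(v) = soft_thresh(0.5655, 0.1889) = 0.3765
Iteration 4: beta = 0.6, y = 0.3765 + 0.6*(0.3765 + 0.5895) = 0.9562
  grad(y) = -1.1754, v = y - alpha*grad = 1.0464
  prox(v) = soft_thresh(1.0464, 0.1889) = 0.8575
f(x_4) = 2*0.8575^2 - 5*0.8575 + 2.46*|0.8575| = -0.7074


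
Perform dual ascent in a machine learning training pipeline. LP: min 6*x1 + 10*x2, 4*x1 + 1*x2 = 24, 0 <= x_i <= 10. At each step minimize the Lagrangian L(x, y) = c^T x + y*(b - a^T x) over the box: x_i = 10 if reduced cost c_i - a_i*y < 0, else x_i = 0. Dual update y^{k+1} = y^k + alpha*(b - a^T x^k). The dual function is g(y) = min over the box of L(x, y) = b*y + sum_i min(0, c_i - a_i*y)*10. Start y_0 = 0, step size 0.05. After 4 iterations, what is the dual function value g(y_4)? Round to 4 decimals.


Dual ascent for LP: min 6*x1 + 10*x2, 4*x1 + 1*x2 = 24, 0 <= x_i <= 10
Step 1: y^k = 0.0, reduced costs: (6.0, 10.0)
  x^k = (0.0, 0.0), subgradient = b - a^T x = 24.0
  y^{k+1} = 0.0 + 0.05*24.0 = 1.2
Step 2: y^k = 1.2, reduced costs: (1.2, 8.8)
  x^k = (0.0, 0.0), subgradient = b - a^T x = 24.0
  y^{k+1} = 1.2 + 0.05*24.0 = 2.4
Step 3: y^k = 2.4, reduced costs: (-3.6, 7.6)
  x^k = (10.0, 0.0), subgradient = b - a^T x = -16.0
  y^{k+1} = 2.4 + 0.05*-16.0 = 1.6
Step 4: y^k = 1.6, reduced costs: (-0.4, 8.4)
  x^k = (10.0, 0.0), subgradient = b - a^T x = -16.0
  y^{k+1} = 1.6 + 0.05*-16.0 = 0.8
Dual objective at y_4 = 0.8: reduced costs (2.8, 9.2), box minimizer x = (0.0, 0.0)
g(y_4) = b*y + (c1 - a1*y)*x1 + (c2 - a2*y)*x2 = 24*0.8 + 2.8*0.0 + 9.2*0.0 = 19.2 + 0.0 + 0.0 = 19.2


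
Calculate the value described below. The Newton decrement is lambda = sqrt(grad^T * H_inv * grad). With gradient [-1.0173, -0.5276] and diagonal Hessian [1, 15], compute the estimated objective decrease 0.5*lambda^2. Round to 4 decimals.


Step 1: H is diagonal, so H^(-1) * g = [-1.0173, -0.0352].
Step 2: g^T H^(-1) g = sum_i g_i^2 / H_ii
  = (-1.0173)^2/1 + (-0.5276)^2/15
  = 1.0349 + 0.0186 = 1.0535
Step 3: Objective decrease = 0.5 * g^T H^(-1) g = 0.5267


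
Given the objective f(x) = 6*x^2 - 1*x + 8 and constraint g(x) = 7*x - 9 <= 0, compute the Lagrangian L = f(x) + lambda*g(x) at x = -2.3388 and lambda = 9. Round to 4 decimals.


Step 1: Evaluate f(x).
f(-2.3388) = 6*(-2.3388)^2 - 1*(-2.3388) + 8 = 43.1587
Step 2: Evaluate g(x).
g(-2.3388) = 7*-2.3388 - 9 = -25.3716
Step 3: Compute Lagrangian.
L = 43.1587 + 9*-25.3716 = -185.1857


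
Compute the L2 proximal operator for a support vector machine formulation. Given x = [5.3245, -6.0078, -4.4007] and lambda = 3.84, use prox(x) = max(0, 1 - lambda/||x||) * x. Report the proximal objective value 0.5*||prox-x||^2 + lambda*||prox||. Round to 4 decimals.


Step 1: Compute ||x||.
||x|| = 9.1548
Step 2: Compute scaling factor.
scale = max(0, 1 - 3.84/9.1548) = 0.5805
Step 3: prox(x) = [3.0911, -3.4878, -2.5548]
||prox(x)|| = 5.3148
Step 4: Proximal objective.
0.5*||prox-x||^2 = 7.3728
lambda*||prox|| = 20.4088
Total = 27.7816


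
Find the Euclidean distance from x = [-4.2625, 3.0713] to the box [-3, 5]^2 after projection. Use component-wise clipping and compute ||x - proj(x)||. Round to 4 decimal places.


Project each component onto [-3, 5].
clip(-4.2625) = -3.0, clip(3.0713) = 3.0713
Projection = [-3.0, 3.0713]
Squared diffs: [1.5939, 0.0]
Distance = sqrt(1.5939) = 1.2625


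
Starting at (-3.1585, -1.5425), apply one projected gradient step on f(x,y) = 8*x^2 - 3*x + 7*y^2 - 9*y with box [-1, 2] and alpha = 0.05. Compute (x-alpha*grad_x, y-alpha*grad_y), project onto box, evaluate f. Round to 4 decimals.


Step 1: Compute gradient at (-3.1585, -1.5425).
grad_x = 2*8*-3.1585 - 3 = -53.536
grad_y = 2*7*-1.5425 - 9 = -30.595
Step 2: Gradient step.
x_raw = -3.1585 - 0.05*-53.536 = -0.4817
y_raw = -1.5425 - 0.05*-30.595 = -0.0128
Step 3: Project onto [-1, 2].
x_proj = clip(-0.4817) = -0.4817
y_proj = clip(-0.0128) = -0.0128
Step 4: Evaluate f.
f(-0.4817, -0.0128) = 3.4173


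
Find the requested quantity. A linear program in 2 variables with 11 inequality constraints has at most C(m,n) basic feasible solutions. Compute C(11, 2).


Each vertex corresponds to some choice of n active constraints out of m, so the number of vertices is at most C(m, n) = m! / (n!(m-n)!).
m = 11, n = 2
Numerator: 11 * 10
Denominator: 2! = 2
C(11, 2) = 55


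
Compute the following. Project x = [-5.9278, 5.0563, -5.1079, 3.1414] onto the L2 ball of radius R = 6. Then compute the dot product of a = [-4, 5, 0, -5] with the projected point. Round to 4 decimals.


Step 1: Compute ||x|| (intermediates to 6 decimals).
||x|| = sqrt((-5.9278)^2 + 5.0563^2 + (-5.1079)^2 + 3.1414^2) = 9.831786
Step 2: Project.
Since ||x|| > R, scale = R/||x|| = 6/9.831786 = 0.610266, proj(x) = scale * x
proj(x) = [-3.617535, 3.085688, -3.117178, 1.91709]
Step 3: Dot product.
a^T * proj(x) = -4*(-3.617535) + 5*3.085688 + 0*(-3.117178) - 5*1.91709 = 20.3131


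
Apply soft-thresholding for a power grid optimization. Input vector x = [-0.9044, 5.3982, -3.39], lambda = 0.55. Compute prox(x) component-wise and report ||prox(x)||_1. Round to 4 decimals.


Soft-thresholding with lambda = 0.55:
prox(-0.9044) = sign(-0.9044)*max(|-0.9044| - 0.55, 0) = -0.3544
prox(5.3982) = sign(5.3982)*max(|5.3982| - 0.55, 0) = 4.8482
prox(-3.39) = sign(-3.39)*max(|-3.39| - 0.55, 0) = -2.84
prox(x) = [-0.3544, 4.8482, -2.84]
||prox(x)||_1 = 0.3544 + 4.8482 + 2.84 = 8.0426


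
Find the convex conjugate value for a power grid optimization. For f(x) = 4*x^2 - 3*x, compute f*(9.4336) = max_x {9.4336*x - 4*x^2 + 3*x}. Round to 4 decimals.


f*(y) = sup_x {y*x - a*x^2 - b*x} = sup_x {(y-b)*x - a*x^2}
FOC: (y - b) - 2a*x = 0 => x* = (y - b)/(2a)
x* = (9.4336 + 3)/(2*4) = 1.5542
f*(9.4336) = (y-b)^2/(4a) = (9.4336 + 3)^2/(4*4)
= 154.5944/16 = 9.6622


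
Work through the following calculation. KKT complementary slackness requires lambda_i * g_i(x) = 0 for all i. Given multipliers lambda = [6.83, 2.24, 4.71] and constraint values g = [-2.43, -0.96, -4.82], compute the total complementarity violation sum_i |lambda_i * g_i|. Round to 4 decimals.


KKT complementary slackness check:
lambda_1 * g_1 = 6.83 * -2.43 = -16.5969
lambda_2 * g_2 = 2.24 * -0.96 = -2.1504
lambda_3 * g_3 = 4.71 * -4.82 = -22.7022
Total violation = 16.5969 + 2.1504 + 22.7022 = 41.4495


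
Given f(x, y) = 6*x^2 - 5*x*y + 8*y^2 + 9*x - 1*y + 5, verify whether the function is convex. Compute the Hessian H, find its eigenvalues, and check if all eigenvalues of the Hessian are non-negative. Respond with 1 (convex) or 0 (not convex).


The Hessian of f(x,y) = 6*x^2 - 5*x*y + 8*y^2 + 9*x - 1*y + 5 is:
H = [[12, -5], [-5, 16]]
Trace = 12 + 16 = 28
Determinant = 12*16 - (-5)^2 = 167
Discriminant = (28)^2 - 4*167 = 116.0
Eigenvalues: lambda_1 = 8.6148, lambda_2 = 19.3852
The function is convex.

1


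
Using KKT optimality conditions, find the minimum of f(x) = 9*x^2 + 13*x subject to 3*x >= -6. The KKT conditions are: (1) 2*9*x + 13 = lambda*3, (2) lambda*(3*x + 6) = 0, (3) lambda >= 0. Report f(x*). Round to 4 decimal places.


Step 1: Try lambda = 0 (constraint inactive).
Stationarity: 2*9*x + 13 = 0
x* = -13/(2*9) = -13/18 = -0.7222 (rounded; the exact value -13/18 is used below)
Check constraint: 3*-0.7222 = -2.1666 >= -6 -- satisfied.
Step 2: Compute optimal value.
f(x*) = 9*(-13/18)^2 + 13*(-13/18) = -4.6944


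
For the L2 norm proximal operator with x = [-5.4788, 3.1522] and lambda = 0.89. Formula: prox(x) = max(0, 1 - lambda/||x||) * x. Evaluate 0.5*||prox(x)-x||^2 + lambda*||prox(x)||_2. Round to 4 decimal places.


Step 1: Compute ||x||.
||x|| = 6.3209
Step 2: Compute scaling factor.
scale = max(0, 1 - 0.89/6.3209) = 0.8592
Step 3: prox(x) = [-4.7074, 2.7084]
||prox(x)|| = 5.4309
Step 4: Proximal objective.
0.5*||prox-x||^2 = 0.3961
lambda*||prox|| = 4.8335
Total = 5.2295


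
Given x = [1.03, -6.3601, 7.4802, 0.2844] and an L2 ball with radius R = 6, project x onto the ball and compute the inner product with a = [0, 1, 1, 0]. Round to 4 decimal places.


Step 1: Compute ||x|| (intermediates to 6 decimals).
||x|| = sqrt(1.03^2 + (-6.3601)^2 + 7.4802^2 + 0.2844^2) = 9.87654
Step 2: Project.
Since ||x|| > R, scale = R/||x|| = 6/9.87654 = 0.6075, proj(x) = scale * x
proj(x) = [0.625725, -3.863761, 4.544222, 0.172773]
Step 3: Dot product.
a^T * proj(x) = 0*0.625725 + 1*(-3.863761) + 1*4.544222 + 0*0.172773 = 0.6805


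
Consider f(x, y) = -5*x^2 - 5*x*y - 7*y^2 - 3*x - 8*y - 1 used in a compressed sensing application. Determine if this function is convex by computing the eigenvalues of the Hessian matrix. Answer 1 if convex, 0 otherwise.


The Hessian of f(x,y) = -5*x^2 - 5*x*y - 7*y^2 - 3*x - 8*y - 1 is:
H = [[-10, -5], [-5, -14]]
Trace = -10 - 14 = -24
Determinant = -10*-14 - (-5)^2 = 115
Discriminant = (-24)^2 - 4*115 = 116.0
Eigenvalues: lambda_1 = -17.3852, lambda_2 = -6.6148
The function is not convex.

0


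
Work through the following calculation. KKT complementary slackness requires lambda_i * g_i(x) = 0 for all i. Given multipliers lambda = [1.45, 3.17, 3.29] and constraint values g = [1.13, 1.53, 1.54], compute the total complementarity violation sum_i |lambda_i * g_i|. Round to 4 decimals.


KKT complementary slackness check:
lambda_1 * g_1 = 1.45 * 1.13 = 1.6385
lambda_2 * g_2 = 3.17 * 1.53 = 4.8501
lambda_3 * g_3 = 3.29 * 1.54 = 5.0666
Total violation = 1.6385 + 4.8501 + 5.0666 = 11.5552


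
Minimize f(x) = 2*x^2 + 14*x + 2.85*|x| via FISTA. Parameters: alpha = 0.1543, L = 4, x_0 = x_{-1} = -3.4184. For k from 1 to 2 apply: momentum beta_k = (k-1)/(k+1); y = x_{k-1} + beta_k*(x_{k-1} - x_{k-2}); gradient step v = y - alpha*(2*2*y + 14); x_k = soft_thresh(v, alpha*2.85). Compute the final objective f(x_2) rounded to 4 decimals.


FISTA on f(x) = 2*x^2 + 14*x + 2.85*|x|
L = 4, alpha = 0.1543
Iteration 1: beta = 0.0, y = -3.4184 + 0.0*(-3.4184 + 3.4184) = -3.4184
  grad(y) = 0.3264, v = y - alpha*grad = -3.4688
  prox(v) = soft_thresh(-3.4688, 0.4398) = -3.029
Iteration 2: beta = 0.3333, y = -3.029 + 0.3333*(-3.029 + 3.4184) = -2.8992
  grad(y) = 2.4032, v = y - alpha*grad = -3.27
  prox(v) = soft_thresh(-3.27, 0.4398) = -2.8303
f(x_2) = 2*(-2.8303)^2 + 14*(-2.8303) + 2.85*|-2.8303| = -15.5367


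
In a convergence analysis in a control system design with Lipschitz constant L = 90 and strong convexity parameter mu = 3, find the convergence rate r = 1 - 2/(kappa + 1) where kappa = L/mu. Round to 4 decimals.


Step 1: Compute the condition number.
kappa = L/mu = 90/3 = 30.0
Step 2: Compute the convergence rate.
r = 1 - 2/(kappa + 1) = 1 - 2*mu/(L + mu) = (L - mu)/(L + mu) = 87/93 = 0.9355


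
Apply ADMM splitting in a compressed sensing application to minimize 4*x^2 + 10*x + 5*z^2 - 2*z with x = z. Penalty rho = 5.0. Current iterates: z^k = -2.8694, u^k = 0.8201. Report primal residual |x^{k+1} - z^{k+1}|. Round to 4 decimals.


ADMM iteration with rho = 5.0, z^k = -2.8694, u^k = 0.8201
Step 1: x-update.
Minimize 4*x^2 + 10*x + (5.0/2)*(x + 2.8694 + 0.8201)^2
FOC: (2*4 + 5.0)*x = -10 + 5.0*(-2.8694 - 0.8201)
x^{k+1} = -2.1883
Step 2: z-update.
Minimize 5*z^2 - 2*z + (5.0/2)*(-2.1883 - z + 0.8201)^2
FOC: (2*5 + 5.0)*z = 2 + 5.0*(-2.1883 + 0.8201)
z^{k+1} = -0.3227
Step 3: u-update.
u^{k+1} = 0.8201 - 2.1883 + 0.3227 = -1.0454
Step 4: Primal residual = |-2.1883 + 0.3227| = 1.8655


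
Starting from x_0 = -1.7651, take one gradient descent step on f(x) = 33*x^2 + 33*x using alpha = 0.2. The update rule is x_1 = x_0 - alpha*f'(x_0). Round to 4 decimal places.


We compute the gradient at x_0 and apply the update.
f'(x) = 66*x + 33
f'(-1.7651) = 66*-1.7651 + 33 = -83.4966
x_1 = -1.7651 - 0.2*-83.4966 = 14.9342


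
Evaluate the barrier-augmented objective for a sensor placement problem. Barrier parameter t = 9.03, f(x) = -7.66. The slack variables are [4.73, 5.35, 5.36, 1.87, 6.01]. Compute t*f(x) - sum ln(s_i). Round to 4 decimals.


Step 1: Compute log-barrier.
ln values: [1.5539, 1.6771, 1.679, 0.6259, 1.7934]
phi = -(1.5539 + 1.6771 + 1.679 + 0.6259 + 1.7934) = -7.3293
Step 2: Compute augmented objective.
t*f(x) = 9.03*-7.66 = -69.1698
Total = -69.1698 - 7.3293 = -76.4991


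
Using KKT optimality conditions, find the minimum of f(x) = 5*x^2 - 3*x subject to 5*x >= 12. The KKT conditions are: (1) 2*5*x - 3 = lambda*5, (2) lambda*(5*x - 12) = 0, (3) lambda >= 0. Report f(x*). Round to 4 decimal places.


Step 1: Try lambda = 0 (constraint inactive).
x_unc = 3/(2*5) = 0.3
Check: 5*0.3 = 1.5 < 12 -- violated!
Step 2: Constraint must be active: 5*x = 12
x* = 12/5 = 2.4
lambda = (2*5*2.4 - 3)/5 = 4.2
Step 3: Compute optimal value.
f(x*) = 5*2.4^2 - 3*2.4 = 21.6


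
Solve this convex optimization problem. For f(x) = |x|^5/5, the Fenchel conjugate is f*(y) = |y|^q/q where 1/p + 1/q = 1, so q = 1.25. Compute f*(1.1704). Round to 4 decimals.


The conjugate exponent q satisfies 1/p + 1/q = 1.
p = 5, so q = 5/(5 - 1) = 1.25
|y|^q = 1.1704^1.25 = 1.2174
f*(1.1704) = 1.2174 / 1.25 = 0.9739


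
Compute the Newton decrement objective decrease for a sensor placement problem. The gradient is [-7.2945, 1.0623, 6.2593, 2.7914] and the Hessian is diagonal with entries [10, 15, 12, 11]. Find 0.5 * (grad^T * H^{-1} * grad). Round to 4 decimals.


Step 1: H is diagonal, so H^(-1) * g = [-0.7295, 0.0708, 0.5216, 0.2538].
Step 2: g^T H^(-1) g = sum_i g_i^2 / H_ii
  = (-7.2945)^2/10 + (1.0623)^2/15 + (6.2593)^2/12 + (2.7914)^2/11
  = 5.321 + 0.0752 + 3.2649 + 0.7084 = 9.3695
Step 3: Objective decrease = 0.5 * g^T H^(-1) g = 4.6847


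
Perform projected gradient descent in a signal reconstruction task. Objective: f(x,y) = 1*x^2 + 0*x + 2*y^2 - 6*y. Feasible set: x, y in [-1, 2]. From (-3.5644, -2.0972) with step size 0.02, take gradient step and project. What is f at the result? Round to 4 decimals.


Step 1: Compute gradient at (-3.5644, -2.0972).
grad_x = 2*1*-3.5644 + 0 = -7.1288
grad_y = 2*2*-2.0972 - 6 = -14.3888
Step 2: Gradient step.
x_raw = -3.5644 - 0.02*-7.1288 = -3.4218
y_raw = -2.0972 - 0.02*-14.3888 = -1.8094
Step 3: Project onto [-1, 2].
x_proj = clip(-3.4218) = -1.0
y_proj = clip(-1.8094) = -1.0
Step 4: Evaluate f.
f(-1.0, -1.0) = 9.0


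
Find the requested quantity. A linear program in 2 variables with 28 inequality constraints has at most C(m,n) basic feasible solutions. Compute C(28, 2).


Each vertex corresponds to some choice of n active constraints out of m, so the number of vertices is at most C(m, n) = m! / (n!(m-n)!).
m = 28, n = 2
Numerator: 28 * 27
Denominator: 2! = 2
C(28, 2) = 378


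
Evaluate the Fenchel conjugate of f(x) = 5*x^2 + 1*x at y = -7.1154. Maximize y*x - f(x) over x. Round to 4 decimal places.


f*(y) = sup_x {y*x - a*x^2 - b*x} = sup_x {(y-b)*x - a*x^2}
FOC: (y - b) - 2a*x = 0 => x* = (y - b)/(2a)
x* = (-7.1154 - 1)/(2*5) = -0.8115
f*(-7.1154) = (y-b)^2/(4a) = (-7.1154 - 1)^2/(4*5)
= 65.8597/20 = 3.293


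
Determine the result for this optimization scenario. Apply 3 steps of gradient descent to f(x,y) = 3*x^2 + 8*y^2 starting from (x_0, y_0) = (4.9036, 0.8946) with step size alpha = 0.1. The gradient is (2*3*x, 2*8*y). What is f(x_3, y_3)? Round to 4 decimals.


Gradient descent on f(x,y) = 3*x^2 + 8*y^2.
Starting point: (4.9036, 0.8946), alpha = 0.1
Step 1: grad_x = 2*3*4.9036 = 29.4216, grad_y = 2*8*0.8946 = 14.3136
  x_1 = 4.9036 - 0.1*29.4216 = 1.9614
  y_1 = 0.8946 - 0.1*14.3136 = -0.5368
Step 2: grad_x = 2*3*1.9614 = 11.7686, grad_y = 2*8*-0.5368 = -8.5882
  x_2 = 1.9614 - 0.1*11.7686 = 0.7846
  y_2 = -0.5368 - 0.1*-8.5882 = 0.3221
Step 3: grad_x = 2*3*0.7846 = 4.7075, grad_y = 2*8*0.3221 = 5.1529
  x_3 = 0.7846 - 0.1*4.7075 = 0.3138
  y_3 = 0.3221 - 0.1*5.1529 = -0.1932
f(0.3138, -0.1932) = 3*0.3138^2 + 8*(-0.1932)^2 = 0.5942


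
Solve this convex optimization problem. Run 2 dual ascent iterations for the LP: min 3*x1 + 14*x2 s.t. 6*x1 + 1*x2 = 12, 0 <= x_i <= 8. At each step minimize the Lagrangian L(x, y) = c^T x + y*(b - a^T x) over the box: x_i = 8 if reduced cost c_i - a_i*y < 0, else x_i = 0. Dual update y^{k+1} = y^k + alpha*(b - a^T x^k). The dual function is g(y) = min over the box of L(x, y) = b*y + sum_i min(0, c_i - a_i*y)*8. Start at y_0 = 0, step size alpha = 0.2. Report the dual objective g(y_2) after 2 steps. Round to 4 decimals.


Dual ascent for LP: min 3*x1 + 14*x2, 6*x1 + 1*x2 = 12, 0 <= x_i <= 8
Step 1: y^k = 0.0, reduced costs: (3.0, 14.0)
  x^k = (0.0, 0.0), subgradient = b - a^T x = 12.0
  y^{k+1} = 0.0 + 0.2*12.0 = 2.4
Step 2: y^k = 2.4, reduced costs: (-11.4, 11.6)
  x^k = (8.0, 0.0), subgradient = b - a^T x = -36.0
  y^{k+1} = 2.4 + 0.2*-36.0 = -4.8
Dual objective at y_2 = -4.8: reduced costs (31.8, 18.8), box minimizer x = (0.0, 0.0)
g(y_2) = b*y + (c1 - a1*y)*x1 + (c2 - a2*y)*x2 = 12*(-4.8) + 31.8*0.0 + 18.8*0.0 = -57.6 + 0.0 + 0.0 = -57.6


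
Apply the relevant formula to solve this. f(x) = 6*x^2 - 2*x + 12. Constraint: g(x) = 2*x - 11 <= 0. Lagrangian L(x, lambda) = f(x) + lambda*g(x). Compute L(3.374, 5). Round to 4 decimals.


Step 1: Evaluate f(x).
f(3.374) = 6*3.374^2 - 2*3.374 + 12 = 73.5553
Step 2: Evaluate g(x).
g(3.374) = 2*3.374 - 11 = -4.252
Step 3: Compute Lagrangian.
L = 73.5553 + 5*-4.252 = 52.2953


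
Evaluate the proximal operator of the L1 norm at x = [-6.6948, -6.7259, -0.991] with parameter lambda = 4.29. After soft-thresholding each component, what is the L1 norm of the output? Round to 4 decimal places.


Soft-thresholding with lambda = 4.29:
prox(-6.6948) = sign(-6.6948)*max(|-6.6948| - 4.29, 0) = -2.4048
prox(-6.7259) = sign(-6.7259)*max(|-6.7259| - 4.29, 0) = -2.4359
prox(-0.991) = sign(-0.991)*max(|-0.991| - 4.29, 0) = 0.0
prox(x) = [-2.4048, -2.4359, 0.0]
||prox(x)||_1 = 2.4048 + 2.4359 + 0.0 = 4.8407


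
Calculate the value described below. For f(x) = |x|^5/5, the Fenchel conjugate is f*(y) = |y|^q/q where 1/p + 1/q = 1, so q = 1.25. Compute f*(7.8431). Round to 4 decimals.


The conjugate exponent q satisfies 1/p + 1/q = 1.
p = 5, so q = 5/(5 - 1) = 1.25
|y|^q = 7.8431^1.25 = 13.1253
f*(7.8431) = 13.1253 / 1.25 = 10.5003


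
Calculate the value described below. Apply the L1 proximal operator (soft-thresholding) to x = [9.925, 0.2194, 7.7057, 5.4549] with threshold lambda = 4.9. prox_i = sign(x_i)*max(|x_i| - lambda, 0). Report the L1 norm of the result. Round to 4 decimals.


Soft-thresholding with lambda = 4.9:
prox(9.925) = sign(9.925)*max(|9.925| - 4.9, 0) = 5.025
prox(0.2194) = sign(0.2194)*max(|0.2194| - 4.9, 0) = 0.0
prox(7.7057) = sign(7.7057)*max(|7.7057| - 4.9, 0) = 2.8057
prox(5.4549) = sign(5.4549)*max(|5.4549| - 4.9, 0) = 0.5549
prox(x) = [5.025, 0.0, 2.8057, 0.5549]
||prox(x)||_1 = 5.025 + 0.0 + 2.8057 + 0.5549 = 8.3856


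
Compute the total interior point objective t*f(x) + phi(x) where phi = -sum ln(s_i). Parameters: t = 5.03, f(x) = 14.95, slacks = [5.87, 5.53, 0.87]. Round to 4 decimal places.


Step 1: Compute log-barrier.
ln values: [1.7699, 1.7102, -0.1393]
phi = -(1.7699 + 1.7102 - 0.1393) = -3.3408
Step 2: Compute augmented objective.
t*f(x) = 5.03*14.95 = 75.1985
Total = 75.1985 - 3.3408 = 71.8577


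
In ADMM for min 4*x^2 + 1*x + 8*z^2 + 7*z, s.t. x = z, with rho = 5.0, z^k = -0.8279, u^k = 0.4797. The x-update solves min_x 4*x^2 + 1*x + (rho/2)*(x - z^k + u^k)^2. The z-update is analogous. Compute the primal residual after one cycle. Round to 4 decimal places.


ADMM iteration with rho = 5.0, z^k = -0.8279, u^k = 0.4797
Step 1: x-update.
Minimize 4*x^2 + 1*x + (5.0/2)*(x + 0.8279 + 0.4797)^2
FOC: (2*4 + 5.0)*x = -1 + 5.0*(-0.8279 - 0.4797)
x^{k+1} = -0.5798
Step 2: z-update.
Minimize 8*z^2 + 7*z + (5.0/2)*(-0.5798 - z + 0.4797)^2
FOC: (2*8 + 5.0)*z = -7 + 5.0*(-0.5798 + 0.4797)
z^{k+1} = -0.3572
Step 3: u-update.
u^{k+1} = 0.4797 - 0.5798 + 0.3572 = 0.257
Step 4: Primal residual = |-0.5798 + 0.3572| = 0.2227


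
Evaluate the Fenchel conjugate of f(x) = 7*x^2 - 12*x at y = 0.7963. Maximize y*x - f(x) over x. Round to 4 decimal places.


f*(y) = sup_x {y*x - a*x^2 - b*x} = sup_x {(y-b)*x - a*x^2}
FOC: (y - b) - 2a*x = 0 => x* = (y - b)/(2a)
x* = (0.7963 + 12)/(2*7) = 0.914
f*(0.7963) = (y-b)^2/(4a) = (0.7963 + 12)^2/(4*7)
= 163.7453/28 = 5.848


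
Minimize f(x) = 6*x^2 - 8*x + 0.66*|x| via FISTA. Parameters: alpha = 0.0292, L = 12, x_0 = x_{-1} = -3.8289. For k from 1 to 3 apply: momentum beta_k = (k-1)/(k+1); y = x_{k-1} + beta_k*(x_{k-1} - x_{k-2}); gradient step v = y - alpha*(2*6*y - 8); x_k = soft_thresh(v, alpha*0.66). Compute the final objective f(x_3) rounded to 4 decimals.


FISTA on f(x) = 6*x^2 - 8*x + 0.66*|x|
L = 12, alpha = 0.0292
Iteration 1: beta = 0.0, y = -3.8289 + 0.0*(-3.8289 + 3.8289) = -3.8289
  grad(y) = -53.9468, v = y - alpha*grad = -2.2537
  prox(v) = soft_thresh(-2.2537, 0.0193) = -2.2344
Iteration 2: beta = 0.3333, y = -2.2344 + 0.3333*(-2.2344 + 3.8289) = -1.7029
  grad(y) = -28.4345, v = y - alpha*grad = -0.8726
  prox(v) = soft_thresh(-0.8726, 0.0193) = -0.8533
Iteration 3: beta = 0.5, y = -0.8533 + 0.5*(-0.8533 + 2.2344) = -0.1628
  grad(y) = -9.9534, v = y - alpha*grad = 0.1279
  prox(v) = soft_thresh(0.1279, 0.0193) = 0.1086
f(x_3) = 6*0.1086^2 - 8*0.1086 + 0.66*|0.1086| = -0.7263


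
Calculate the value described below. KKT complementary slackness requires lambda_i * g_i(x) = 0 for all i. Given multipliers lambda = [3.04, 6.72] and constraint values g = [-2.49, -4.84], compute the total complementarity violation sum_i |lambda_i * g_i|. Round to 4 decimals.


KKT complementary slackness check:
lambda_1 * g_1 = 3.04 * -2.49 = -7.5696
lambda_2 * g_2 = 6.72 * -4.84 = -32.5248
Total violation = 7.5696 + 32.5248 = 40.0944


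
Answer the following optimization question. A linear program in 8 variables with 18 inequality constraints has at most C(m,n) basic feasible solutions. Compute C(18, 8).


Each vertex corresponds to some choice of n active constraints out of m, so the number of vertices is at most C(m, n) = m! / (n!(m-n)!).
m = 18, n = 8
Numerator: 18 * 17 * 16 * 15 * 14 * 13 * 12 * 11
Denominator: 8! = 40320
C(18, 8) = 43758


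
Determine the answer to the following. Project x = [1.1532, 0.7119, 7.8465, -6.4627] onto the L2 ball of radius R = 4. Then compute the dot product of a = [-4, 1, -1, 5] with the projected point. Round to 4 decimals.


Step 1: Compute ||x|| (intermediates to 6 decimals).
||x|| = sqrt(1.1532^2 + 0.7119^2 + 7.8465^2 + (-6.4627)^2) = 10.255278
Step 2: Project.
Since ||x|| > R, scale = R/||x|| = 4/10.255278 = 0.390043, proj(x) = scale * x
proj(x) = [0.449798, 0.277672, 3.060472, -2.520731]
Step 3: Dot product.
a^T * proj(x) = -4*0.449798 + 1*0.277672 - 1*3.060472 + 5*(-2.520731) = -17.1856


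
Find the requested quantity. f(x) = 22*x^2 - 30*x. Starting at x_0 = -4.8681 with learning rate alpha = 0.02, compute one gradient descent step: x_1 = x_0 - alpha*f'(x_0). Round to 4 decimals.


We compute the gradient at x_0 and apply the update.
f'(x) = 44*x - 30
f'(-4.8681) = 44*-4.8681 - 30 = -244.1964
x_1 = -4.8681 - 0.02*-244.1964 = 0.0158


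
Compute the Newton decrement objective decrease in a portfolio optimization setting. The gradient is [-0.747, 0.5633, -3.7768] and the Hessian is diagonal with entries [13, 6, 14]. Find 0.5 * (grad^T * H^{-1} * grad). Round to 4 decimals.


Step 1: H is diagonal, so H^(-1) * g = [-0.0575, 0.0939, -0.2698].
Step 2: g^T H^(-1) g = sum_i g_i^2 / H_ii
  = (-0.747)^2/13 + (0.5633)^2/6 + (-3.7768)^2/14
  = 0.0429 + 0.0529 + 1.0189 = 1.1147
Step 3: Objective decrease = 0.5 * g^T H^(-1) g = 0.5573


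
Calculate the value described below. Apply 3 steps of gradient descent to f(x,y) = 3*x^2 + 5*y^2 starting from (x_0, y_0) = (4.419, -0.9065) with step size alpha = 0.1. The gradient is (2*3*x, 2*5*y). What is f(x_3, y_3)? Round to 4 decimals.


Gradient descent on f(x,y) = 3*x^2 + 5*y^2.
Starting point: (4.419, -0.9065), alpha = 0.1
Step 1: grad_x = 2*3*4.419 = 26.514, grad_y = 2*5*-0.9065 = -9.065
  x_1 = 4.419 - 0.1*26.514 = 1.7676
  y_1 = -0.9065 - 0.1*-9.065 = 0.0
Step 2: grad_x = 2*3*1.7676 = 10.6056, grad_y = 2*5*0.0 = 0.0
  x_2 = 1.7676 - 0.1*10.6056 = 0.707
  y_2 = 0.0 - 0.1*0.0 = 0.0
Step 3: grad_x = 2*3*0.707 = 4.2422, grad_y = 2*5*0.0 = 0.0
  x_3 = 0.707 - 0.1*4.2422 = 0.2828
  y_3 = 0.0 - 0.1*0.0 = 0.0
f(0.2828, 0.0) = 3*0.2828^2 + 5*0.0^2 = 0.24


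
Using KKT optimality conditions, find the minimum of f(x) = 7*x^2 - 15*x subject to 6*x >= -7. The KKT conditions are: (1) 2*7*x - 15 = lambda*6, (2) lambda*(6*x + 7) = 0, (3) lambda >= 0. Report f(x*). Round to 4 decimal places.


Step 1: Try lambda = 0 (constraint inactive).
Stationarity: 2*7*x - 15 = 0
x* = 15/(2*7) = 15/14 = 1.0714 (rounded; the exact value 15/14 is used below)
Check constraint: 6*1.0714 = 6.4284 >= -7 -- satisfied.
Step 2: Compute optimal value.
f(x*) = 7*(15/14)^2 - 15*(15/14) = -8.0357
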